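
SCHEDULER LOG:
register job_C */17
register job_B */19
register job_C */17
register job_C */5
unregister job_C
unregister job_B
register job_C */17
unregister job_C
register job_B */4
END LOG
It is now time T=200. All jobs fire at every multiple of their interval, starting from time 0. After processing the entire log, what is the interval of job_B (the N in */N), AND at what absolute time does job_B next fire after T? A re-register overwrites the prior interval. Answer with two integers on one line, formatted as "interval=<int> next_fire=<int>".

Op 1: register job_C */17 -> active={job_C:*/17}
Op 2: register job_B */19 -> active={job_B:*/19, job_C:*/17}
Op 3: register job_C */17 -> active={job_B:*/19, job_C:*/17}
Op 4: register job_C */5 -> active={job_B:*/19, job_C:*/5}
Op 5: unregister job_C -> active={job_B:*/19}
Op 6: unregister job_B -> active={}
Op 7: register job_C */17 -> active={job_C:*/17}
Op 8: unregister job_C -> active={}
Op 9: register job_B */4 -> active={job_B:*/4}
Final interval of job_B = 4
Next fire of job_B after T=200: (200//4+1)*4 = 204

Answer: interval=4 next_fire=204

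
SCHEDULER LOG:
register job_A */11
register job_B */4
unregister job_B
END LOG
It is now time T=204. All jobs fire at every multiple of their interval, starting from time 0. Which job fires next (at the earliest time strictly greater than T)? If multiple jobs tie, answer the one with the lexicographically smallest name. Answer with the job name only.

Op 1: register job_A */11 -> active={job_A:*/11}
Op 2: register job_B */4 -> active={job_A:*/11, job_B:*/4}
Op 3: unregister job_B -> active={job_A:*/11}
  job_A: interval 11, next fire after T=204 is 209
Earliest = 209, winner (lex tiebreak) = job_A

Answer: job_A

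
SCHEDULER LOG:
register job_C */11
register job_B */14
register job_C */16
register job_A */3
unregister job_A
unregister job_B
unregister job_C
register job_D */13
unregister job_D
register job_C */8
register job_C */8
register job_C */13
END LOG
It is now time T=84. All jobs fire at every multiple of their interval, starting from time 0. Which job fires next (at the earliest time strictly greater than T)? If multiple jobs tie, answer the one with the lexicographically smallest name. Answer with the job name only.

Op 1: register job_C */11 -> active={job_C:*/11}
Op 2: register job_B */14 -> active={job_B:*/14, job_C:*/11}
Op 3: register job_C */16 -> active={job_B:*/14, job_C:*/16}
Op 4: register job_A */3 -> active={job_A:*/3, job_B:*/14, job_C:*/16}
Op 5: unregister job_A -> active={job_B:*/14, job_C:*/16}
Op 6: unregister job_B -> active={job_C:*/16}
Op 7: unregister job_C -> active={}
Op 8: register job_D */13 -> active={job_D:*/13}
Op 9: unregister job_D -> active={}
Op 10: register job_C */8 -> active={job_C:*/8}
Op 11: register job_C */8 -> active={job_C:*/8}
Op 12: register job_C */13 -> active={job_C:*/13}
  job_C: interval 13, next fire after T=84 is 91
Earliest = 91, winner (lex tiebreak) = job_C

Answer: job_C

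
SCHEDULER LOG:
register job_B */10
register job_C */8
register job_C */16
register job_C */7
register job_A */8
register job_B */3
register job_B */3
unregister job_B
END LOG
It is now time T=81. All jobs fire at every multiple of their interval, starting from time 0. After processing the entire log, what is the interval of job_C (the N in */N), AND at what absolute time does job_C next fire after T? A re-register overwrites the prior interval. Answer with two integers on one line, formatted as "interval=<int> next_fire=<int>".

Answer: interval=7 next_fire=84

Derivation:
Op 1: register job_B */10 -> active={job_B:*/10}
Op 2: register job_C */8 -> active={job_B:*/10, job_C:*/8}
Op 3: register job_C */16 -> active={job_B:*/10, job_C:*/16}
Op 4: register job_C */7 -> active={job_B:*/10, job_C:*/7}
Op 5: register job_A */8 -> active={job_A:*/8, job_B:*/10, job_C:*/7}
Op 6: register job_B */3 -> active={job_A:*/8, job_B:*/3, job_C:*/7}
Op 7: register job_B */3 -> active={job_A:*/8, job_B:*/3, job_C:*/7}
Op 8: unregister job_B -> active={job_A:*/8, job_C:*/7}
Final interval of job_C = 7
Next fire of job_C after T=81: (81//7+1)*7 = 84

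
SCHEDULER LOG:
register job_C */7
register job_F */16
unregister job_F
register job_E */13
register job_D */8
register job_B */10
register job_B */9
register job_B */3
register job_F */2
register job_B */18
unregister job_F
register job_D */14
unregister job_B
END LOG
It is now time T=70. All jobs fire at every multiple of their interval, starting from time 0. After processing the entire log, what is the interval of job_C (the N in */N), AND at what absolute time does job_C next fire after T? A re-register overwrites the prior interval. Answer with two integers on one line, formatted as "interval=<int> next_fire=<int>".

Op 1: register job_C */7 -> active={job_C:*/7}
Op 2: register job_F */16 -> active={job_C:*/7, job_F:*/16}
Op 3: unregister job_F -> active={job_C:*/7}
Op 4: register job_E */13 -> active={job_C:*/7, job_E:*/13}
Op 5: register job_D */8 -> active={job_C:*/7, job_D:*/8, job_E:*/13}
Op 6: register job_B */10 -> active={job_B:*/10, job_C:*/7, job_D:*/8, job_E:*/13}
Op 7: register job_B */9 -> active={job_B:*/9, job_C:*/7, job_D:*/8, job_E:*/13}
Op 8: register job_B */3 -> active={job_B:*/3, job_C:*/7, job_D:*/8, job_E:*/13}
Op 9: register job_F */2 -> active={job_B:*/3, job_C:*/7, job_D:*/8, job_E:*/13, job_F:*/2}
Op 10: register job_B */18 -> active={job_B:*/18, job_C:*/7, job_D:*/8, job_E:*/13, job_F:*/2}
Op 11: unregister job_F -> active={job_B:*/18, job_C:*/7, job_D:*/8, job_E:*/13}
Op 12: register job_D */14 -> active={job_B:*/18, job_C:*/7, job_D:*/14, job_E:*/13}
Op 13: unregister job_B -> active={job_C:*/7, job_D:*/14, job_E:*/13}
Final interval of job_C = 7
Next fire of job_C after T=70: (70//7+1)*7 = 77

Answer: interval=7 next_fire=77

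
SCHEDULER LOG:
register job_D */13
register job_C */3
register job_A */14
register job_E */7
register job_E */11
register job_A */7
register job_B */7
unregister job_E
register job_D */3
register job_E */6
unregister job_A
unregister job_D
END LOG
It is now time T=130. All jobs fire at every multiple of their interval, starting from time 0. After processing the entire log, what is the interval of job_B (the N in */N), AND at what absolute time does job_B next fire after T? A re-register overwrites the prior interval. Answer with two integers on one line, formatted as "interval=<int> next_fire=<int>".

Op 1: register job_D */13 -> active={job_D:*/13}
Op 2: register job_C */3 -> active={job_C:*/3, job_D:*/13}
Op 3: register job_A */14 -> active={job_A:*/14, job_C:*/3, job_D:*/13}
Op 4: register job_E */7 -> active={job_A:*/14, job_C:*/3, job_D:*/13, job_E:*/7}
Op 5: register job_E */11 -> active={job_A:*/14, job_C:*/3, job_D:*/13, job_E:*/11}
Op 6: register job_A */7 -> active={job_A:*/7, job_C:*/3, job_D:*/13, job_E:*/11}
Op 7: register job_B */7 -> active={job_A:*/7, job_B:*/7, job_C:*/3, job_D:*/13, job_E:*/11}
Op 8: unregister job_E -> active={job_A:*/7, job_B:*/7, job_C:*/3, job_D:*/13}
Op 9: register job_D */3 -> active={job_A:*/7, job_B:*/7, job_C:*/3, job_D:*/3}
Op 10: register job_E */6 -> active={job_A:*/7, job_B:*/7, job_C:*/3, job_D:*/3, job_E:*/6}
Op 11: unregister job_A -> active={job_B:*/7, job_C:*/3, job_D:*/3, job_E:*/6}
Op 12: unregister job_D -> active={job_B:*/7, job_C:*/3, job_E:*/6}
Final interval of job_B = 7
Next fire of job_B after T=130: (130//7+1)*7 = 133

Answer: interval=7 next_fire=133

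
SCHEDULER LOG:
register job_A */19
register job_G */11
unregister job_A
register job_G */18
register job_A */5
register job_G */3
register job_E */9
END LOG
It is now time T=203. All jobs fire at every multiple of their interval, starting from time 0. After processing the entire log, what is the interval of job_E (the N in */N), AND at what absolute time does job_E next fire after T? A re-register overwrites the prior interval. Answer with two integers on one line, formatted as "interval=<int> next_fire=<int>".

Op 1: register job_A */19 -> active={job_A:*/19}
Op 2: register job_G */11 -> active={job_A:*/19, job_G:*/11}
Op 3: unregister job_A -> active={job_G:*/11}
Op 4: register job_G */18 -> active={job_G:*/18}
Op 5: register job_A */5 -> active={job_A:*/5, job_G:*/18}
Op 6: register job_G */3 -> active={job_A:*/5, job_G:*/3}
Op 7: register job_E */9 -> active={job_A:*/5, job_E:*/9, job_G:*/3}
Final interval of job_E = 9
Next fire of job_E after T=203: (203//9+1)*9 = 207

Answer: interval=9 next_fire=207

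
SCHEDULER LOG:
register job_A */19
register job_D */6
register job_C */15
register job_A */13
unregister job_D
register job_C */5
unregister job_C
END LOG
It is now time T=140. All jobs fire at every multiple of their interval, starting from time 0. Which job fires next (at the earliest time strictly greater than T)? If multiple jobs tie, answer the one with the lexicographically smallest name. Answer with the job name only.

Op 1: register job_A */19 -> active={job_A:*/19}
Op 2: register job_D */6 -> active={job_A:*/19, job_D:*/6}
Op 3: register job_C */15 -> active={job_A:*/19, job_C:*/15, job_D:*/6}
Op 4: register job_A */13 -> active={job_A:*/13, job_C:*/15, job_D:*/6}
Op 5: unregister job_D -> active={job_A:*/13, job_C:*/15}
Op 6: register job_C */5 -> active={job_A:*/13, job_C:*/5}
Op 7: unregister job_C -> active={job_A:*/13}
  job_A: interval 13, next fire after T=140 is 143
Earliest = 143, winner (lex tiebreak) = job_A

Answer: job_A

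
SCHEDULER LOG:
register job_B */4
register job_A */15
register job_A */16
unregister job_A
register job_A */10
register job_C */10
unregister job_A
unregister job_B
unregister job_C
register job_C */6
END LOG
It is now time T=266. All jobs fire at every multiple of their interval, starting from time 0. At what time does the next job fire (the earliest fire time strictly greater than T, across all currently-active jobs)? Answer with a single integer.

Answer: 270

Derivation:
Op 1: register job_B */4 -> active={job_B:*/4}
Op 2: register job_A */15 -> active={job_A:*/15, job_B:*/4}
Op 3: register job_A */16 -> active={job_A:*/16, job_B:*/4}
Op 4: unregister job_A -> active={job_B:*/4}
Op 5: register job_A */10 -> active={job_A:*/10, job_B:*/4}
Op 6: register job_C */10 -> active={job_A:*/10, job_B:*/4, job_C:*/10}
Op 7: unregister job_A -> active={job_B:*/4, job_C:*/10}
Op 8: unregister job_B -> active={job_C:*/10}
Op 9: unregister job_C -> active={}
Op 10: register job_C */6 -> active={job_C:*/6}
  job_C: interval 6, next fire after T=266 is 270
Earliest fire time = 270 (job job_C)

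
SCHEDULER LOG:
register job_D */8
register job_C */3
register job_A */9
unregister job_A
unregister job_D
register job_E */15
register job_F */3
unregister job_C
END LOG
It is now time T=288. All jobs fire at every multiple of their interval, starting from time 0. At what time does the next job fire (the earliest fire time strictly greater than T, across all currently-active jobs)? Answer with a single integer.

Op 1: register job_D */8 -> active={job_D:*/8}
Op 2: register job_C */3 -> active={job_C:*/3, job_D:*/8}
Op 3: register job_A */9 -> active={job_A:*/9, job_C:*/3, job_D:*/8}
Op 4: unregister job_A -> active={job_C:*/3, job_D:*/8}
Op 5: unregister job_D -> active={job_C:*/3}
Op 6: register job_E */15 -> active={job_C:*/3, job_E:*/15}
Op 7: register job_F */3 -> active={job_C:*/3, job_E:*/15, job_F:*/3}
Op 8: unregister job_C -> active={job_E:*/15, job_F:*/3}
  job_E: interval 15, next fire after T=288 is 300
  job_F: interval 3, next fire after T=288 is 291
Earliest fire time = 291 (job job_F)

Answer: 291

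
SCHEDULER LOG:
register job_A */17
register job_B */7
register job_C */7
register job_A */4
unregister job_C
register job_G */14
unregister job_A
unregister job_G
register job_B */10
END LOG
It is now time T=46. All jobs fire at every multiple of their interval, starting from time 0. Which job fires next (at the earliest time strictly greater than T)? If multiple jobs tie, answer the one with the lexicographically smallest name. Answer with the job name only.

Op 1: register job_A */17 -> active={job_A:*/17}
Op 2: register job_B */7 -> active={job_A:*/17, job_B:*/7}
Op 3: register job_C */7 -> active={job_A:*/17, job_B:*/7, job_C:*/7}
Op 4: register job_A */4 -> active={job_A:*/4, job_B:*/7, job_C:*/7}
Op 5: unregister job_C -> active={job_A:*/4, job_B:*/7}
Op 6: register job_G */14 -> active={job_A:*/4, job_B:*/7, job_G:*/14}
Op 7: unregister job_A -> active={job_B:*/7, job_G:*/14}
Op 8: unregister job_G -> active={job_B:*/7}
Op 9: register job_B */10 -> active={job_B:*/10}
  job_B: interval 10, next fire after T=46 is 50
Earliest = 50, winner (lex tiebreak) = job_B

Answer: job_B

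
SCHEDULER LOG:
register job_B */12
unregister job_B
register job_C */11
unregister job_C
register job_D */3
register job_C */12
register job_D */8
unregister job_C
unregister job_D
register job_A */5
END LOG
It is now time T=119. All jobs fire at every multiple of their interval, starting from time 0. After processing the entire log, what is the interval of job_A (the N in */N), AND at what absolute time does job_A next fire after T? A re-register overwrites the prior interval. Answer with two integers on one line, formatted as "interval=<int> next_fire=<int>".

Answer: interval=5 next_fire=120

Derivation:
Op 1: register job_B */12 -> active={job_B:*/12}
Op 2: unregister job_B -> active={}
Op 3: register job_C */11 -> active={job_C:*/11}
Op 4: unregister job_C -> active={}
Op 5: register job_D */3 -> active={job_D:*/3}
Op 6: register job_C */12 -> active={job_C:*/12, job_D:*/3}
Op 7: register job_D */8 -> active={job_C:*/12, job_D:*/8}
Op 8: unregister job_C -> active={job_D:*/8}
Op 9: unregister job_D -> active={}
Op 10: register job_A */5 -> active={job_A:*/5}
Final interval of job_A = 5
Next fire of job_A after T=119: (119//5+1)*5 = 120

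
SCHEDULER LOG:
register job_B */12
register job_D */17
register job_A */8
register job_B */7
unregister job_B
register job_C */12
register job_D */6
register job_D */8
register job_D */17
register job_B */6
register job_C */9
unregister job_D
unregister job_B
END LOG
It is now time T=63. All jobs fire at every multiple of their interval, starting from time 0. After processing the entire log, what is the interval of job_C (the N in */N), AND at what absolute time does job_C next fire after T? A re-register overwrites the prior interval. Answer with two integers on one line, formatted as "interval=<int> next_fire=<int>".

Op 1: register job_B */12 -> active={job_B:*/12}
Op 2: register job_D */17 -> active={job_B:*/12, job_D:*/17}
Op 3: register job_A */8 -> active={job_A:*/8, job_B:*/12, job_D:*/17}
Op 4: register job_B */7 -> active={job_A:*/8, job_B:*/7, job_D:*/17}
Op 5: unregister job_B -> active={job_A:*/8, job_D:*/17}
Op 6: register job_C */12 -> active={job_A:*/8, job_C:*/12, job_D:*/17}
Op 7: register job_D */6 -> active={job_A:*/8, job_C:*/12, job_D:*/6}
Op 8: register job_D */8 -> active={job_A:*/8, job_C:*/12, job_D:*/8}
Op 9: register job_D */17 -> active={job_A:*/8, job_C:*/12, job_D:*/17}
Op 10: register job_B */6 -> active={job_A:*/8, job_B:*/6, job_C:*/12, job_D:*/17}
Op 11: register job_C */9 -> active={job_A:*/8, job_B:*/6, job_C:*/9, job_D:*/17}
Op 12: unregister job_D -> active={job_A:*/8, job_B:*/6, job_C:*/9}
Op 13: unregister job_B -> active={job_A:*/8, job_C:*/9}
Final interval of job_C = 9
Next fire of job_C after T=63: (63//9+1)*9 = 72

Answer: interval=9 next_fire=72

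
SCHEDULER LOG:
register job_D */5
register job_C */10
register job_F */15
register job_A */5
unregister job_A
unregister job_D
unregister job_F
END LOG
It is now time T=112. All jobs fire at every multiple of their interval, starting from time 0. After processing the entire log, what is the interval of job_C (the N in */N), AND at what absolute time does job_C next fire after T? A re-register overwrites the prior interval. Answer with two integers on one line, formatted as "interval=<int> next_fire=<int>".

Op 1: register job_D */5 -> active={job_D:*/5}
Op 2: register job_C */10 -> active={job_C:*/10, job_D:*/5}
Op 3: register job_F */15 -> active={job_C:*/10, job_D:*/5, job_F:*/15}
Op 4: register job_A */5 -> active={job_A:*/5, job_C:*/10, job_D:*/5, job_F:*/15}
Op 5: unregister job_A -> active={job_C:*/10, job_D:*/5, job_F:*/15}
Op 6: unregister job_D -> active={job_C:*/10, job_F:*/15}
Op 7: unregister job_F -> active={job_C:*/10}
Final interval of job_C = 10
Next fire of job_C after T=112: (112//10+1)*10 = 120

Answer: interval=10 next_fire=120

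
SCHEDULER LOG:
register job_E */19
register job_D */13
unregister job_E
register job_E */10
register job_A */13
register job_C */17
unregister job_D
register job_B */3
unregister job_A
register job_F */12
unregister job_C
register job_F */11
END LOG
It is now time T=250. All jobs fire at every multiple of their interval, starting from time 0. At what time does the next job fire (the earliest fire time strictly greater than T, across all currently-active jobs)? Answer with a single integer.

Op 1: register job_E */19 -> active={job_E:*/19}
Op 2: register job_D */13 -> active={job_D:*/13, job_E:*/19}
Op 3: unregister job_E -> active={job_D:*/13}
Op 4: register job_E */10 -> active={job_D:*/13, job_E:*/10}
Op 5: register job_A */13 -> active={job_A:*/13, job_D:*/13, job_E:*/10}
Op 6: register job_C */17 -> active={job_A:*/13, job_C:*/17, job_D:*/13, job_E:*/10}
Op 7: unregister job_D -> active={job_A:*/13, job_C:*/17, job_E:*/10}
Op 8: register job_B */3 -> active={job_A:*/13, job_B:*/3, job_C:*/17, job_E:*/10}
Op 9: unregister job_A -> active={job_B:*/3, job_C:*/17, job_E:*/10}
Op 10: register job_F */12 -> active={job_B:*/3, job_C:*/17, job_E:*/10, job_F:*/12}
Op 11: unregister job_C -> active={job_B:*/3, job_E:*/10, job_F:*/12}
Op 12: register job_F */11 -> active={job_B:*/3, job_E:*/10, job_F:*/11}
  job_B: interval 3, next fire after T=250 is 252
  job_E: interval 10, next fire after T=250 is 260
  job_F: interval 11, next fire after T=250 is 253
Earliest fire time = 252 (job job_B)

Answer: 252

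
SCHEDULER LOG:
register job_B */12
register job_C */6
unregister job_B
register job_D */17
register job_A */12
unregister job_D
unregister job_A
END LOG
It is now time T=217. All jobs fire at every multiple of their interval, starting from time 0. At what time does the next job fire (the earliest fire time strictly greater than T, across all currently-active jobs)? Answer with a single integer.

Answer: 222

Derivation:
Op 1: register job_B */12 -> active={job_B:*/12}
Op 2: register job_C */6 -> active={job_B:*/12, job_C:*/6}
Op 3: unregister job_B -> active={job_C:*/6}
Op 4: register job_D */17 -> active={job_C:*/6, job_D:*/17}
Op 5: register job_A */12 -> active={job_A:*/12, job_C:*/6, job_D:*/17}
Op 6: unregister job_D -> active={job_A:*/12, job_C:*/6}
Op 7: unregister job_A -> active={job_C:*/6}
  job_C: interval 6, next fire after T=217 is 222
Earliest fire time = 222 (job job_C)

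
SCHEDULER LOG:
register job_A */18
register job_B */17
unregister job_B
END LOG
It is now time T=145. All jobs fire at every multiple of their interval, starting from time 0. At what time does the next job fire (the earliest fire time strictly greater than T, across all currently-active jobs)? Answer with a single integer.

Op 1: register job_A */18 -> active={job_A:*/18}
Op 2: register job_B */17 -> active={job_A:*/18, job_B:*/17}
Op 3: unregister job_B -> active={job_A:*/18}
  job_A: interval 18, next fire after T=145 is 162
Earliest fire time = 162 (job job_A)

Answer: 162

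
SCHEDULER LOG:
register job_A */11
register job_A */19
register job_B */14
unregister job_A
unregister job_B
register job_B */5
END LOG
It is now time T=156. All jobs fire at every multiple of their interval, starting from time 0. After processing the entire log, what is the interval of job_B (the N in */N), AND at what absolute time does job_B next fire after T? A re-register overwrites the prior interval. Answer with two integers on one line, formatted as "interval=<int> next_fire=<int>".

Answer: interval=5 next_fire=160

Derivation:
Op 1: register job_A */11 -> active={job_A:*/11}
Op 2: register job_A */19 -> active={job_A:*/19}
Op 3: register job_B */14 -> active={job_A:*/19, job_B:*/14}
Op 4: unregister job_A -> active={job_B:*/14}
Op 5: unregister job_B -> active={}
Op 6: register job_B */5 -> active={job_B:*/5}
Final interval of job_B = 5
Next fire of job_B after T=156: (156//5+1)*5 = 160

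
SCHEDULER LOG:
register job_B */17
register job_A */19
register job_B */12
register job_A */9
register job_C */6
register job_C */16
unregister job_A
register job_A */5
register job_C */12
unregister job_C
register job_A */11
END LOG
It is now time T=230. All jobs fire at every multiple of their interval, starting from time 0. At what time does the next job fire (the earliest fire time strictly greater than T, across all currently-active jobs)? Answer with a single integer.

Answer: 231

Derivation:
Op 1: register job_B */17 -> active={job_B:*/17}
Op 2: register job_A */19 -> active={job_A:*/19, job_B:*/17}
Op 3: register job_B */12 -> active={job_A:*/19, job_B:*/12}
Op 4: register job_A */9 -> active={job_A:*/9, job_B:*/12}
Op 5: register job_C */6 -> active={job_A:*/9, job_B:*/12, job_C:*/6}
Op 6: register job_C */16 -> active={job_A:*/9, job_B:*/12, job_C:*/16}
Op 7: unregister job_A -> active={job_B:*/12, job_C:*/16}
Op 8: register job_A */5 -> active={job_A:*/5, job_B:*/12, job_C:*/16}
Op 9: register job_C */12 -> active={job_A:*/5, job_B:*/12, job_C:*/12}
Op 10: unregister job_C -> active={job_A:*/5, job_B:*/12}
Op 11: register job_A */11 -> active={job_A:*/11, job_B:*/12}
  job_A: interval 11, next fire after T=230 is 231
  job_B: interval 12, next fire after T=230 is 240
Earliest fire time = 231 (job job_A)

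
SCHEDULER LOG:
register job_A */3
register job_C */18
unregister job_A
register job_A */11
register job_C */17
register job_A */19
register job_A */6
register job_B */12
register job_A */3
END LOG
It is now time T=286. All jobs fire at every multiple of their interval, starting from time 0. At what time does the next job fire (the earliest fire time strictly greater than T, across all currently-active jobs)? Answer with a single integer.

Op 1: register job_A */3 -> active={job_A:*/3}
Op 2: register job_C */18 -> active={job_A:*/3, job_C:*/18}
Op 3: unregister job_A -> active={job_C:*/18}
Op 4: register job_A */11 -> active={job_A:*/11, job_C:*/18}
Op 5: register job_C */17 -> active={job_A:*/11, job_C:*/17}
Op 6: register job_A */19 -> active={job_A:*/19, job_C:*/17}
Op 7: register job_A */6 -> active={job_A:*/6, job_C:*/17}
Op 8: register job_B */12 -> active={job_A:*/6, job_B:*/12, job_C:*/17}
Op 9: register job_A */3 -> active={job_A:*/3, job_B:*/12, job_C:*/17}
  job_A: interval 3, next fire after T=286 is 288
  job_B: interval 12, next fire after T=286 is 288
  job_C: interval 17, next fire after T=286 is 289
Earliest fire time = 288 (job job_A)

Answer: 288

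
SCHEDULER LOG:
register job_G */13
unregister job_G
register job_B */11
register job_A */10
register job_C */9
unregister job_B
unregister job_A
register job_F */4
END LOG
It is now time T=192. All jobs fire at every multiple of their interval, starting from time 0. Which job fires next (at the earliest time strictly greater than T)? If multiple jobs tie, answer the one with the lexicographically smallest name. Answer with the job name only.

Answer: job_F

Derivation:
Op 1: register job_G */13 -> active={job_G:*/13}
Op 2: unregister job_G -> active={}
Op 3: register job_B */11 -> active={job_B:*/11}
Op 4: register job_A */10 -> active={job_A:*/10, job_B:*/11}
Op 5: register job_C */9 -> active={job_A:*/10, job_B:*/11, job_C:*/9}
Op 6: unregister job_B -> active={job_A:*/10, job_C:*/9}
Op 7: unregister job_A -> active={job_C:*/9}
Op 8: register job_F */4 -> active={job_C:*/9, job_F:*/4}
  job_C: interval 9, next fire after T=192 is 198
  job_F: interval 4, next fire after T=192 is 196
Earliest = 196, winner (lex tiebreak) = job_F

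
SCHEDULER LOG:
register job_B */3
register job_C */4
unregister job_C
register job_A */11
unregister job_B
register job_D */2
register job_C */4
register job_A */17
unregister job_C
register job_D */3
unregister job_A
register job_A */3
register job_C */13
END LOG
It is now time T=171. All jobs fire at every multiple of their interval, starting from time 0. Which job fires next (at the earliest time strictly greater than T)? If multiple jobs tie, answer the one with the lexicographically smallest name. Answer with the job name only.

Op 1: register job_B */3 -> active={job_B:*/3}
Op 2: register job_C */4 -> active={job_B:*/3, job_C:*/4}
Op 3: unregister job_C -> active={job_B:*/3}
Op 4: register job_A */11 -> active={job_A:*/11, job_B:*/3}
Op 5: unregister job_B -> active={job_A:*/11}
Op 6: register job_D */2 -> active={job_A:*/11, job_D:*/2}
Op 7: register job_C */4 -> active={job_A:*/11, job_C:*/4, job_D:*/2}
Op 8: register job_A */17 -> active={job_A:*/17, job_C:*/4, job_D:*/2}
Op 9: unregister job_C -> active={job_A:*/17, job_D:*/2}
Op 10: register job_D */3 -> active={job_A:*/17, job_D:*/3}
Op 11: unregister job_A -> active={job_D:*/3}
Op 12: register job_A */3 -> active={job_A:*/3, job_D:*/3}
Op 13: register job_C */13 -> active={job_A:*/3, job_C:*/13, job_D:*/3}
  job_A: interval 3, next fire after T=171 is 174
  job_C: interval 13, next fire after T=171 is 182
  job_D: interval 3, next fire after T=171 is 174
Earliest = 174, winner (lex tiebreak) = job_A

Answer: job_A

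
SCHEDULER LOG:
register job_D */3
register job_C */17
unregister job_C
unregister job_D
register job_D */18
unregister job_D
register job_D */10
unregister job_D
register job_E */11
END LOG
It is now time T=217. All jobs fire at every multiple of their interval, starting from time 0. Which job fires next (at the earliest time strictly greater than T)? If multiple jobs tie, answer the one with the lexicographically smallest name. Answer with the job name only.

Op 1: register job_D */3 -> active={job_D:*/3}
Op 2: register job_C */17 -> active={job_C:*/17, job_D:*/3}
Op 3: unregister job_C -> active={job_D:*/3}
Op 4: unregister job_D -> active={}
Op 5: register job_D */18 -> active={job_D:*/18}
Op 6: unregister job_D -> active={}
Op 7: register job_D */10 -> active={job_D:*/10}
Op 8: unregister job_D -> active={}
Op 9: register job_E */11 -> active={job_E:*/11}
  job_E: interval 11, next fire after T=217 is 220
Earliest = 220, winner (lex tiebreak) = job_E

Answer: job_E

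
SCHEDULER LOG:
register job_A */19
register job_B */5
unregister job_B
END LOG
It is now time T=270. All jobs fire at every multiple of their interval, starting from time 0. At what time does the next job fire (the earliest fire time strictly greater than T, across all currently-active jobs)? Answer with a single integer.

Op 1: register job_A */19 -> active={job_A:*/19}
Op 2: register job_B */5 -> active={job_A:*/19, job_B:*/5}
Op 3: unregister job_B -> active={job_A:*/19}
  job_A: interval 19, next fire after T=270 is 285
Earliest fire time = 285 (job job_A)

Answer: 285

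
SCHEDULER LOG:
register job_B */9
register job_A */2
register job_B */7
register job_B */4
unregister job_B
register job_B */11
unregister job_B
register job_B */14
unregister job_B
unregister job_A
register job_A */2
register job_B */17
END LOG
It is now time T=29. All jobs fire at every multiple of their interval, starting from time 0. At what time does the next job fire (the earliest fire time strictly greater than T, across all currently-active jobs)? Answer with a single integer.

Answer: 30

Derivation:
Op 1: register job_B */9 -> active={job_B:*/9}
Op 2: register job_A */2 -> active={job_A:*/2, job_B:*/9}
Op 3: register job_B */7 -> active={job_A:*/2, job_B:*/7}
Op 4: register job_B */4 -> active={job_A:*/2, job_B:*/4}
Op 5: unregister job_B -> active={job_A:*/2}
Op 6: register job_B */11 -> active={job_A:*/2, job_B:*/11}
Op 7: unregister job_B -> active={job_A:*/2}
Op 8: register job_B */14 -> active={job_A:*/2, job_B:*/14}
Op 9: unregister job_B -> active={job_A:*/2}
Op 10: unregister job_A -> active={}
Op 11: register job_A */2 -> active={job_A:*/2}
Op 12: register job_B */17 -> active={job_A:*/2, job_B:*/17}
  job_A: interval 2, next fire after T=29 is 30
  job_B: interval 17, next fire after T=29 is 34
Earliest fire time = 30 (job job_A)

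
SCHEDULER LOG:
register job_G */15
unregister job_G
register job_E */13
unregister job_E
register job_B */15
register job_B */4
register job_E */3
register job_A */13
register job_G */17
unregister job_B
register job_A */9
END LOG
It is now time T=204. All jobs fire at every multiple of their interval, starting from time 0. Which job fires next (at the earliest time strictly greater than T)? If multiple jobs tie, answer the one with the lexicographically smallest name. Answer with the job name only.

Answer: job_A

Derivation:
Op 1: register job_G */15 -> active={job_G:*/15}
Op 2: unregister job_G -> active={}
Op 3: register job_E */13 -> active={job_E:*/13}
Op 4: unregister job_E -> active={}
Op 5: register job_B */15 -> active={job_B:*/15}
Op 6: register job_B */4 -> active={job_B:*/4}
Op 7: register job_E */3 -> active={job_B:*/4, job_E:*/3}
Op 8: register job_A */13 -> active={job_A:*/13, job_B:*/4, job_E:*/3}
Op 9: register job_G */17 -> active={job_A:*/13, job_B:*/4, job_E:*/3, job_G:*/17}
Op 10: unregister job_B -> active={job_A:*/13, job_E:*/3, job_G:*/17}
Op 11: register job_A */9 -> active={job_A:*/9, job_E:*/3, job_G:*/17}
  job_A: interval 9, next fire after T=204 is 207
  job_E: interval 3, next fire after T=204 is 207
  job_G: interval 17, next fire after T=204 is 221
Earliest = 207, winner (lex tiebreak) = job_A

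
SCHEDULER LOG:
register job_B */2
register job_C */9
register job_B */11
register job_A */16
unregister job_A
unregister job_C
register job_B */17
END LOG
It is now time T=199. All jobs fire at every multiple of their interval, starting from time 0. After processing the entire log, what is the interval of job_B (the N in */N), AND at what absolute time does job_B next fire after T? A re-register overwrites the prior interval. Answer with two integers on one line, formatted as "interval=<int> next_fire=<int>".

Answer: interval=17 next_fire=204

Derivation:
Op 1: register job_B */2 -> active={job_B:*/2}
Op 2: register job_C */9 -> active={job_B:*/2, job_C:*/9}
Op 3: register job_B */11 -> active={job_B:*/11, job_C:*/9}
Op 4: register job_A */16 -> active={job_A:*/16, job_B:*/11, job_C:*/9}
Op 5: unregister job_A -> active={job_B:*/11, job_C:*/9}
Op 6: unregister job_C -> active={job_B:*/11}
Op 7: register job_B */17 -> active={job_B:*/17}
Final interval of job_B = 17
Next fire of job_B after T=199: (199//17+1)*17 = 204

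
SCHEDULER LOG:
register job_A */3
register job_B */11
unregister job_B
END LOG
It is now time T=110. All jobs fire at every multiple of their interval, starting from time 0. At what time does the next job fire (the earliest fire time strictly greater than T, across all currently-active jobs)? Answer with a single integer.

Op 1: register job_A */3 -> active={job_A:*/3}
Op 2: register job_B */11 -> active={job_A:*/3, job_B:*/11}
Op 3: unregister job_B -> active={job_A:*/3}
  job_A: interval 3, next fire after T=110 is 111
Earliest fire time = 111 (job job_A)

Answer: 111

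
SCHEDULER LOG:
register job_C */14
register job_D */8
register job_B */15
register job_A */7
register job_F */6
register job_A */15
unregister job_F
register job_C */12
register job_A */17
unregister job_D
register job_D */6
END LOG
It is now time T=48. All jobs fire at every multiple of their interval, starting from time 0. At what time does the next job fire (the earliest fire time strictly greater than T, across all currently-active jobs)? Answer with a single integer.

Answer: 51

Derivation:
Op 1: register job_C */14 -> active={job_C:*/14}
Op 2: register job_D */8 -> active={job_C:*/14, job_D:*/8}
Op 3: register job_B */15 -> active={job_B:*/15, job_C:*/14, job_D:*/8}
Op 4: register job_A */7 -> active={job_A:*/7, job_B:*/15, job_C:*/14, job_D:*/8}
Op 5: register job_F */6 -> active={job_A:*/7, job_B:*/15, job_C:*/14, job_D:*/8, job_F:*/6}
Op 6: register job_A */15 -> active={job_A:*/15, job_B:*/15, job_C:*/14, job_D:*/8, job_F:*/6}
Op 7: unregister job_F -> active={job_A:*/15, job_B:*/15, job_C:*/14, job_D:*/8}
Op 8: register job_C */12 -> active={job_A:*/15, job_B:*/15, job_C:*/12, job_D:*/8}
Op 9: register job_A */17 -> active={job_A:*/17, job_B:*/15, job_C:*/12, job_D:*/8}
Op 10: unregister job_D -> active={job_A:*/17, job_B:*/15, job_C:*/12}
Op 11: register job_D */6 -> active={job_A:*/17, job_B:*/15, job_C:*/12, job_D:*/6}
  job_A: interval 17, next fire after T=48 is 51
  job_B: interval 15, next fire after T=48 is 60
  job_C: interval 12, next fire after T=48 is 60
  job_D: interval 6, next fire after T=48 is 54
Earliest fire time = 51 (job job_A)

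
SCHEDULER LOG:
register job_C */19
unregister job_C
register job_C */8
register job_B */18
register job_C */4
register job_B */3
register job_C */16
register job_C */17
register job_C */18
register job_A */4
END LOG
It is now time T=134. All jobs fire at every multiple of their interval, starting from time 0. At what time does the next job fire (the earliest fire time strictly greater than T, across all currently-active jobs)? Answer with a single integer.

Answer: 135

Derivation:
Op 1: register job_C */19 -> active={job_C:*/19}
Op 2: unregister job_C -> active={}
Op 3: register job_C */8 -> active={job_C:*/8}
Op 4: register job_B */18 -> active={job_B:*/18, job_C:*/8}
Op 5: register job_C */4 -> active={job_B:*/18, job_C:*/4}
Op 6: register job_B */3 -> active={job_B:*/3, job_C:*/4}
Op 7: register job_C */16 -> active={job_B:*/3, job_C:*/16}
Op 8: register job_C */17 -> active={job_B:*/3, job_C:*/17}
Op 9: register job_C */18 -> active={job_B:*/3, job_C:*/18}
Op 10: register job_A */4 -> active={job_A:*/4, job_B:*/3, job_C:*/18}
  job_A: interval 4, next fire after T=134 is 136
  job_B: interval 3, next fire after T=134 is 135
  job_C: interval 18, next fire after T=134 is 144
Earliest fire time = 135 (job job_B)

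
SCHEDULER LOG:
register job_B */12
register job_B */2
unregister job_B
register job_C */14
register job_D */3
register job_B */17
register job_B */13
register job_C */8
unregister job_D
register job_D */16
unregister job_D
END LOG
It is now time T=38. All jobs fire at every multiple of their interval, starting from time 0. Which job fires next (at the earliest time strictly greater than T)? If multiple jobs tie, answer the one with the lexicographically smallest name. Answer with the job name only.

Answer: job_B

Derivation:
Op 1: register job_B */12 -> active={job_B:*/12}
Op 2: register job_B */2 -> active={job_B:*/2}
Op 3: unregister job_B -> active={}
Op 4: register job_C */14 -> active={job_C:*/14}
Op 5: register job_D */3 -> active={job_C:*/14, job_D:*/3}
Op 6: register job_B */17 -> active={job_B:*/17, job_C:*/14, job_D:*/3}
Op 7: register job_B */13 -> active={job_B:*/13, job_C:*/14, job_D:*/3}
Op 8: register job_C */8 -> active={job_B:*/13, job_C:*/8, job_D:*/3}
Op 9: unregister job_D -> active={job_B:*/13, job_C:*/8}
Op 10: register job_D */16 -> active={job_B:*/13, job_C:*/8, job_D:*/16}
Op 11: unregister job_D -> active={job_B:*/13, job_C:*/8}
  job_B: interval 13, next fire after T=38 is 39
  job_C: interval 8, next fire after T=38 is 40
Earliest = 39, winner (lex tiebreak) = job_B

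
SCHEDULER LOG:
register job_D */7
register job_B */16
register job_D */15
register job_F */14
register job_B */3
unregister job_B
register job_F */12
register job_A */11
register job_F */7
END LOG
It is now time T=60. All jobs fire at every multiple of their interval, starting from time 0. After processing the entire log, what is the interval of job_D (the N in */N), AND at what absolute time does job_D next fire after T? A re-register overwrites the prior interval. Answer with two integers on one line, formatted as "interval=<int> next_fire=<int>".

Op 1: register job_D */7 -> active={job_D:*/7}
Op 2: register job_B */16 -> active={job_B:*/16, job_D:*/7}
Op 3: register job_D */15 -> active={job_B:*/16, job_D:*/15}
Op 4: register job_F */14 -> active={job_B:*/16, job_D:*/15, job_F:*/14}
Op 5: register job_B */3 -> active={job_B:*/3, job_D:*/15, job_F:*/14}
Op 6: unregister job_B -> active={job_D:*/15, job_F:*/14}
Op 7: register job_F */12 -> active={job_D:*/15, job_F:*/12}
Op 8: register job_A */11 -> active={job_A:*/11, job_D:*/15, job_F:*/12}
Op 9: register job_F */7 -> active={job_A:*/11, job_D:*/15, job_F:*/7}
Final interval of job_D = 15
Next fire of job_D after T=60: (60//15+1)*15 = 75

Answer: interval=15 next_fire=75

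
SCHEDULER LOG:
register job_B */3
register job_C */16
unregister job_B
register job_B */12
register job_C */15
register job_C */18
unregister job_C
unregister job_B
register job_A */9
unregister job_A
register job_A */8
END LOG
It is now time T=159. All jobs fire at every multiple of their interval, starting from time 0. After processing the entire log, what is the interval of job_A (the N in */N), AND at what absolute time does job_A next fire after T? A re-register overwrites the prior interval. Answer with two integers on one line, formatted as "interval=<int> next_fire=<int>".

Op 1: register job_B */3 -> active={job_B:*/3}
Op 2: register job_C */16 -> active={job_B:*/3, job_C:*/16}
Op 3: unregister job_B -> active={job_C:*/16}
Op 4: register job_B */12 -> active={job_B:*/12, job_C:*/16}
Op 5: register job_C */15 -> active={job_B:*/12, job_C:*/15}
Op 6: register job_C */18 -> active={job_B:*/12, job_C:*/18}
Op 7: unregister job_C -> active={job_B:*/12}
Op 8: unregister job_B -> active={}
Op 9: register job_A */9 -> active={job_A:*/9}
Op 10: unregister job_A -> active={}
Op 11: register job_A */8 -> active={job_A:*/8}
Final interval of job_A = 8
Next fire of job_A after T=159: (159//8+1)*8 = 160

Answer: interval=8 next_fire=160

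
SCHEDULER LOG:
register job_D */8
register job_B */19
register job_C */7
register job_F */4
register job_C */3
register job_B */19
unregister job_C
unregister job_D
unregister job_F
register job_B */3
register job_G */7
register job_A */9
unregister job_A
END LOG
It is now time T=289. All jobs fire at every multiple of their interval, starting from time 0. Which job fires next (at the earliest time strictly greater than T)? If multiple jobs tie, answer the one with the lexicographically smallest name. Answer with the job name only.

Answer: job_B

Derivation:
Op 1: register job_D */8 -> active={job_D:*/8}
Op 2: register job_B */19 -> active={job_B:*/19, job_D:*/8}
Op 3: register job_C */7 -> active={job_B:*/19, job_C:*/7, job_D:*/8}
Op 4: register job_F */4 -> active={job_B:*/19, job_C:*/7, job_D:*/8, job_F:*/4}
Op 5: register job_C */3 -> active={job_B:*/19, job_C:*/3, job_D:*/8, job_F:*/4}
Op 6: register job_B */19 -> active={job_B:*/19, job_C:*/3, job_D:*/8, job_F:*/4}
Op 7: unregister job_C -> active={job_B:*/19, job_D:*/8, job_F:*/4}
Op 8: unregister job_D -> active={job_B:*/19, job_F:*/4}
Op 9: unregister job_F -> active={job_B:*/19}
Op 10: register job_B */3 -> active={job_B:*/3}
Op 11: register job_G */7 -> active={job_B:*/3, job_G:*/7}
Op 12: register job_A */9 -> active={job_A:*/9, job_B:*/3, job_G:*/7}
Op 13: unregister job_A -> active={job_B:*/3, job_G:*/7}
  job_B: interval 3, next fire after T=289 is 291
  job_G: interval 7, next fire after T=289 is 294
Earliest = 291, winner (lex tiebreak) = job_B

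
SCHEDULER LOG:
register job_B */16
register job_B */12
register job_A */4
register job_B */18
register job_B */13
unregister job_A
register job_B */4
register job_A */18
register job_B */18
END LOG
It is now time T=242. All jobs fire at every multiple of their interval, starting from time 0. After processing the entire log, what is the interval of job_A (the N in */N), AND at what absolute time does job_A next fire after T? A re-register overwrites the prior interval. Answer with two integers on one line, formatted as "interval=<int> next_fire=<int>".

Answer: interval=18 next_fire=252

Derivation:
Op 1: register job_B */16 -> active={job_B:*/16}
Op 2: register job_B */12 -> active={job_B:*/12}
Op 3: register job_A */4 -> active={job_A:*/4, job_B:*/12}
Op 4: register job_B */18 -> active={job_A:*/4, job_B:*/18}
Op 5: register job_B */13 -> active={job_A:*/4, job_B:*/13}
Op 6: unregister job_A -> active={job_B:*/13}
Op 7: register job_B */4 -> active={job_B:*/4}
Op 8: register job_A */18 -> active={job_A:*/18, job_B:*/4}
Op 9: register job_B */18 -> active={job_A:*/18, job_B:*/18}
Final interval of job_A = 18
Next fire of job_A after T=242: (242//18+1)*18 = 252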